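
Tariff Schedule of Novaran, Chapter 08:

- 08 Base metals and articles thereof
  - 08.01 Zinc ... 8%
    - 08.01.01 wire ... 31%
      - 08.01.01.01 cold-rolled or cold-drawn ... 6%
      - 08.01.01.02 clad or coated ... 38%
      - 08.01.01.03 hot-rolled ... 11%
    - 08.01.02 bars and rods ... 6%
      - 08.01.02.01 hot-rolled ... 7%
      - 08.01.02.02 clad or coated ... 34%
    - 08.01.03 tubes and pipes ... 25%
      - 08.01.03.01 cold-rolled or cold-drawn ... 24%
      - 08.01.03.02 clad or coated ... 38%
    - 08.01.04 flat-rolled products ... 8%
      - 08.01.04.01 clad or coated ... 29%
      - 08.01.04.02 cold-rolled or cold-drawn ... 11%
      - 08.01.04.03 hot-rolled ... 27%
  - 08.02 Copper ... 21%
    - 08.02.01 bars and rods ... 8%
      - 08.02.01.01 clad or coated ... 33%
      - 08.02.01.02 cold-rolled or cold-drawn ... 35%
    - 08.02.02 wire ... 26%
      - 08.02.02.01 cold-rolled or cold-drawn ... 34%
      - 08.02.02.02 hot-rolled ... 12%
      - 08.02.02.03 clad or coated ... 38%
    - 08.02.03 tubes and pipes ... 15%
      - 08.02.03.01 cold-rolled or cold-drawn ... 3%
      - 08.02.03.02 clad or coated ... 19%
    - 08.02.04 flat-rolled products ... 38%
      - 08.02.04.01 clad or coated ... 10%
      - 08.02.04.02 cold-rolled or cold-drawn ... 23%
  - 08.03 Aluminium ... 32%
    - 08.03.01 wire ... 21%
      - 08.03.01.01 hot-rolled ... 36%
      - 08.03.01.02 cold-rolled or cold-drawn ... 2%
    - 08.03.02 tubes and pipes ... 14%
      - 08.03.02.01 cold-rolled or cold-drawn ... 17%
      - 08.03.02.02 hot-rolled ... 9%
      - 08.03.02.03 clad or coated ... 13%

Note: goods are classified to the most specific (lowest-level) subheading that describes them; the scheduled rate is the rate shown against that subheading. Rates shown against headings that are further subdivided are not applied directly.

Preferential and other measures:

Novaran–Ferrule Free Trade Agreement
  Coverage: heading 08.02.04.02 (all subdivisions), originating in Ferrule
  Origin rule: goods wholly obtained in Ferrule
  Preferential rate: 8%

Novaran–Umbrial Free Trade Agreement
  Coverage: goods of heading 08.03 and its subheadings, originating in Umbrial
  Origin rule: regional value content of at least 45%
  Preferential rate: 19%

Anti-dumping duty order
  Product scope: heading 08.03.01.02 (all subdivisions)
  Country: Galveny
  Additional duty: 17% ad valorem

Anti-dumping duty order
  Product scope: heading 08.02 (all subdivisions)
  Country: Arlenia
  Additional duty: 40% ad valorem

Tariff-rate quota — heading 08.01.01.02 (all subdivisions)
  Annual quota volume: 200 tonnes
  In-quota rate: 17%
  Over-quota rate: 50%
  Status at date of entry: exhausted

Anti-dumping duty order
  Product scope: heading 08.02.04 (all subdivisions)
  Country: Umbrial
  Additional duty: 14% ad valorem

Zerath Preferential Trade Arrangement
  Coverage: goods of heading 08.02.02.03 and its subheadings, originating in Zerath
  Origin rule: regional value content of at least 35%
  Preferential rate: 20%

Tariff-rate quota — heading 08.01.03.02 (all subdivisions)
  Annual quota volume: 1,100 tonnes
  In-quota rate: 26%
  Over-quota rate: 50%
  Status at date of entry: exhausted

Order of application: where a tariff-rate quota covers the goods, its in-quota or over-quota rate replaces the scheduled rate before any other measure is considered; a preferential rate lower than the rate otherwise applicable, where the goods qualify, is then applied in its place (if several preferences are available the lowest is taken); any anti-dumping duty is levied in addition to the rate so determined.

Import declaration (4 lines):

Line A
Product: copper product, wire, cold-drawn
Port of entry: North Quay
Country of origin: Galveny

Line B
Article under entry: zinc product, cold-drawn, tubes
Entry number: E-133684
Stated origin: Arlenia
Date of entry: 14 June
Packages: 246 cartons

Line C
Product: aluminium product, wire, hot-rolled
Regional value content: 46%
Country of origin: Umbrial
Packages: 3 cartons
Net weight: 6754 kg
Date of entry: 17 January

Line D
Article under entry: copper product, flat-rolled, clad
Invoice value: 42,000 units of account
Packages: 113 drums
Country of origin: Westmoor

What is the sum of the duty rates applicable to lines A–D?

87%

Line A: copper → 08.02; wire → 08.02.02; cold-drawn → 08.02.02.01. Scheduled 34%. No special measure applies. → 34%.
Line B: zinc → 08.01; tubes → 08.01.03; cold-drawn → 08.01.03.01. Scheduled 24%. No special measure applies. → 24%.
Line C: aluminium → 08.03; wire → 08.03.01; hot-rolled → 08.03.01.01. Scheduled 36%. Umbrial agreement on 08.03: RVC ≥ 45% → 19% available; preferential 19%. → 19%.
Line D: copper → 08.02; flat-rolled → 08.02.04; clad → 08.02.04.01. Scheduled 10%. No special measure applies. → 10%.
Sum: 34% + 24% + 19% + 10% = 87%.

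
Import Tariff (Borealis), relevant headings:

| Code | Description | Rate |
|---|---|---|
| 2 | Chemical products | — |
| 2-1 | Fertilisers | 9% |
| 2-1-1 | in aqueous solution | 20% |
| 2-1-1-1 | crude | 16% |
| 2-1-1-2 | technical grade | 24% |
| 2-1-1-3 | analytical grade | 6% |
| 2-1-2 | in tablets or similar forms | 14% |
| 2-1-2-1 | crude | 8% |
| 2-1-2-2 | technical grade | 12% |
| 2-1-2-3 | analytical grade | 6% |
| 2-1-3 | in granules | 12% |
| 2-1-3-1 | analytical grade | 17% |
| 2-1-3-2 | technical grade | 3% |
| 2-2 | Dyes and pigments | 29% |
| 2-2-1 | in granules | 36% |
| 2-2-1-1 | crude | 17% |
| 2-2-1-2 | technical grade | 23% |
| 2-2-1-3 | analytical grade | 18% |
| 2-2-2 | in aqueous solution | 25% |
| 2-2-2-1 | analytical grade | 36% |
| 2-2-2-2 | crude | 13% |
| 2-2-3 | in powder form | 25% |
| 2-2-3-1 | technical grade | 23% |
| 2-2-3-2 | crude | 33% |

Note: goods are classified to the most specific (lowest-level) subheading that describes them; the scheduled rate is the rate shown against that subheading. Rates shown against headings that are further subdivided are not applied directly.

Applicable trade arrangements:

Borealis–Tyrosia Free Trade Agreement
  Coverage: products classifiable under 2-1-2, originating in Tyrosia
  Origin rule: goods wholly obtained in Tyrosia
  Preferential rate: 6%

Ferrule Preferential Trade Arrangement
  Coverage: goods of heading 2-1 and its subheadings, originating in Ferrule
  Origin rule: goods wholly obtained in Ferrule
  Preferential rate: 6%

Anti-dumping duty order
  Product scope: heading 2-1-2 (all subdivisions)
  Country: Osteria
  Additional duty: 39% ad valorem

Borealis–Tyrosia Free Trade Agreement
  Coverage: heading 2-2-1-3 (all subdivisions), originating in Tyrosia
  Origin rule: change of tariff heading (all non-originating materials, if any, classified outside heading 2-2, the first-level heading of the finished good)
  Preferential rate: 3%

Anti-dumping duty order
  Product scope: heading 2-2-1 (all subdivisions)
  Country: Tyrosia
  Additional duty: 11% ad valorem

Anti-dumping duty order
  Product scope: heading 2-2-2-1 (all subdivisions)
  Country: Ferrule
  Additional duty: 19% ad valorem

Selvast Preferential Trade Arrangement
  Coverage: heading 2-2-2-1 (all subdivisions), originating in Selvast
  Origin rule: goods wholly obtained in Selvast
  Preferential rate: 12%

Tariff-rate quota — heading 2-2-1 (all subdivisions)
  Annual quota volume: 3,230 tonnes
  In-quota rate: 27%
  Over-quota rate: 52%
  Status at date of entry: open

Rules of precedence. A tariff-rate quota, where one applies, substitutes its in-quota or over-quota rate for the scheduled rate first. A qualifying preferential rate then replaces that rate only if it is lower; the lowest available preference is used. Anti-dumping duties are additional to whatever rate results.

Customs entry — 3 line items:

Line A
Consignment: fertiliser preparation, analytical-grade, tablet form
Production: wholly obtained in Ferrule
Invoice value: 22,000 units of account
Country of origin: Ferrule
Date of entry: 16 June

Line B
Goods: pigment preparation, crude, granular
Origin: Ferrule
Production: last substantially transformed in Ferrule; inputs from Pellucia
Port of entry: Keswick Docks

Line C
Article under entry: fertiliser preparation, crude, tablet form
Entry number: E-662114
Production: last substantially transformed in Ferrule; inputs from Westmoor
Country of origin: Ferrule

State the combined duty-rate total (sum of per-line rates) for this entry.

Line A: fertiliser → 2-1; tablet form → 2-1-2; analytical-grade → 2-1-2-3. Scheduled 6%. Ferrule agreement on 2-1: wholly obtained → 6% available; preference 6% not lower than 6% → no reduction. → 6%.
Line B: pigment → 2-2; granular → 2-2-1; crude → 2-2-1-1. Scheduled 17%. quota on 2-2-1 open → in-quota 27%; Ferrule agreement on 2-1: 2-2-1-1 not covered. → 27%.
Line C: fertiliser → 2-1; tablet form → 2-1-2; crude → 2-1-2-1. Scheduled 8%. Ferrule agreement on 2-1: not wholly obtained. → 8%.
Sum: 6% + 27% + 8% = 41%.

41%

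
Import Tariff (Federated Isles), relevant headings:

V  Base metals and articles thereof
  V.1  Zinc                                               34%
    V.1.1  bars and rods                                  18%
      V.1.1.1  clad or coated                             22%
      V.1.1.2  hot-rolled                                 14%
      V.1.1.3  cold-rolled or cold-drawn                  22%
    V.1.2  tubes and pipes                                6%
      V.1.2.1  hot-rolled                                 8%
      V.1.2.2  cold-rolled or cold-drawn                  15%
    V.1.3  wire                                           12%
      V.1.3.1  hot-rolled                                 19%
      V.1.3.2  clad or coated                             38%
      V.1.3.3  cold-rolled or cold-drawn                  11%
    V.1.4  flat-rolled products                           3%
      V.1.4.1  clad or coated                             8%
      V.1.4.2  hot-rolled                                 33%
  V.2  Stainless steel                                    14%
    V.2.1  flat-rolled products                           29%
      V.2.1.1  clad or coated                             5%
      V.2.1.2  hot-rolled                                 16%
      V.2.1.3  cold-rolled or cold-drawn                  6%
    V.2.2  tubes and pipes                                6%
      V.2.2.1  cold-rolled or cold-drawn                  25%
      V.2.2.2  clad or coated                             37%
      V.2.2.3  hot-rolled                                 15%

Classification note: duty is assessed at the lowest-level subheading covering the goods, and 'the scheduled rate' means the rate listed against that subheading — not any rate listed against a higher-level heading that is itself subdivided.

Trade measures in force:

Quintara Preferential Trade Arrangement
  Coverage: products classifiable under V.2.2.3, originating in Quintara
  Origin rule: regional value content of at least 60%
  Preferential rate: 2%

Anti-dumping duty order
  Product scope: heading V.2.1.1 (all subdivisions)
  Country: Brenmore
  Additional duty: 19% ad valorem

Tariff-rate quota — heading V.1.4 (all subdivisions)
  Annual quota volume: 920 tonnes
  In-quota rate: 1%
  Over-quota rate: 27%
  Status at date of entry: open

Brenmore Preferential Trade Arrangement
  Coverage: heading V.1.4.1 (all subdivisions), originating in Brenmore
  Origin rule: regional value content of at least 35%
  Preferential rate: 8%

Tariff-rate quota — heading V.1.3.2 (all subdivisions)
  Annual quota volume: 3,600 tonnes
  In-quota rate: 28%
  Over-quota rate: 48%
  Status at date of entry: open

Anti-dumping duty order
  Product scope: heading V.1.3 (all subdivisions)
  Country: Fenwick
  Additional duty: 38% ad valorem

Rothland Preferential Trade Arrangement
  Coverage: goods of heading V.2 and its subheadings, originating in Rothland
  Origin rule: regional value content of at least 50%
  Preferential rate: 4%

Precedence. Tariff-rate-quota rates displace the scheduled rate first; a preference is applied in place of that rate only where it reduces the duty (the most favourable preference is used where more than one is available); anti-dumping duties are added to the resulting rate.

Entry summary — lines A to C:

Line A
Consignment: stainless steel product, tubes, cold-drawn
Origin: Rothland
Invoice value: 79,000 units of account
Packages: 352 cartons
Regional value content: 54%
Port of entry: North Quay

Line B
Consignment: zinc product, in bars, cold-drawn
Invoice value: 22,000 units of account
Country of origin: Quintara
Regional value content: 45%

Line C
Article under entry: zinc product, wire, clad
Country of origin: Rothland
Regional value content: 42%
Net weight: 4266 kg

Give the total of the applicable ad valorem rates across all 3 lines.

Line A: stainless steel → V.2; tubes → V.2.2; cold-drawn → V.2.2.1. Scheduled 25%. Rothland agreement on V.2: RVC ≥ 50% → 4% available; preferential 4%. → 4%.
Line B: zinc → V.1; in bars → V.1.1; cold-drawn → V.1.1.3. Scheduled 22%. Quintara agreement on V.2.2.3: V.1.1.3 not covered. → 22%.
Line C: zinc → V.1; wire → V.1.3; clad → V.1.3.2. Scheduled 38%. quota on V.1.3.2 open → in-quota 28%; Rothland agreement on V.2: V.1.3.2 not covered. → 28%.
Sum: 4% + 22% + 28% = 54%.

54%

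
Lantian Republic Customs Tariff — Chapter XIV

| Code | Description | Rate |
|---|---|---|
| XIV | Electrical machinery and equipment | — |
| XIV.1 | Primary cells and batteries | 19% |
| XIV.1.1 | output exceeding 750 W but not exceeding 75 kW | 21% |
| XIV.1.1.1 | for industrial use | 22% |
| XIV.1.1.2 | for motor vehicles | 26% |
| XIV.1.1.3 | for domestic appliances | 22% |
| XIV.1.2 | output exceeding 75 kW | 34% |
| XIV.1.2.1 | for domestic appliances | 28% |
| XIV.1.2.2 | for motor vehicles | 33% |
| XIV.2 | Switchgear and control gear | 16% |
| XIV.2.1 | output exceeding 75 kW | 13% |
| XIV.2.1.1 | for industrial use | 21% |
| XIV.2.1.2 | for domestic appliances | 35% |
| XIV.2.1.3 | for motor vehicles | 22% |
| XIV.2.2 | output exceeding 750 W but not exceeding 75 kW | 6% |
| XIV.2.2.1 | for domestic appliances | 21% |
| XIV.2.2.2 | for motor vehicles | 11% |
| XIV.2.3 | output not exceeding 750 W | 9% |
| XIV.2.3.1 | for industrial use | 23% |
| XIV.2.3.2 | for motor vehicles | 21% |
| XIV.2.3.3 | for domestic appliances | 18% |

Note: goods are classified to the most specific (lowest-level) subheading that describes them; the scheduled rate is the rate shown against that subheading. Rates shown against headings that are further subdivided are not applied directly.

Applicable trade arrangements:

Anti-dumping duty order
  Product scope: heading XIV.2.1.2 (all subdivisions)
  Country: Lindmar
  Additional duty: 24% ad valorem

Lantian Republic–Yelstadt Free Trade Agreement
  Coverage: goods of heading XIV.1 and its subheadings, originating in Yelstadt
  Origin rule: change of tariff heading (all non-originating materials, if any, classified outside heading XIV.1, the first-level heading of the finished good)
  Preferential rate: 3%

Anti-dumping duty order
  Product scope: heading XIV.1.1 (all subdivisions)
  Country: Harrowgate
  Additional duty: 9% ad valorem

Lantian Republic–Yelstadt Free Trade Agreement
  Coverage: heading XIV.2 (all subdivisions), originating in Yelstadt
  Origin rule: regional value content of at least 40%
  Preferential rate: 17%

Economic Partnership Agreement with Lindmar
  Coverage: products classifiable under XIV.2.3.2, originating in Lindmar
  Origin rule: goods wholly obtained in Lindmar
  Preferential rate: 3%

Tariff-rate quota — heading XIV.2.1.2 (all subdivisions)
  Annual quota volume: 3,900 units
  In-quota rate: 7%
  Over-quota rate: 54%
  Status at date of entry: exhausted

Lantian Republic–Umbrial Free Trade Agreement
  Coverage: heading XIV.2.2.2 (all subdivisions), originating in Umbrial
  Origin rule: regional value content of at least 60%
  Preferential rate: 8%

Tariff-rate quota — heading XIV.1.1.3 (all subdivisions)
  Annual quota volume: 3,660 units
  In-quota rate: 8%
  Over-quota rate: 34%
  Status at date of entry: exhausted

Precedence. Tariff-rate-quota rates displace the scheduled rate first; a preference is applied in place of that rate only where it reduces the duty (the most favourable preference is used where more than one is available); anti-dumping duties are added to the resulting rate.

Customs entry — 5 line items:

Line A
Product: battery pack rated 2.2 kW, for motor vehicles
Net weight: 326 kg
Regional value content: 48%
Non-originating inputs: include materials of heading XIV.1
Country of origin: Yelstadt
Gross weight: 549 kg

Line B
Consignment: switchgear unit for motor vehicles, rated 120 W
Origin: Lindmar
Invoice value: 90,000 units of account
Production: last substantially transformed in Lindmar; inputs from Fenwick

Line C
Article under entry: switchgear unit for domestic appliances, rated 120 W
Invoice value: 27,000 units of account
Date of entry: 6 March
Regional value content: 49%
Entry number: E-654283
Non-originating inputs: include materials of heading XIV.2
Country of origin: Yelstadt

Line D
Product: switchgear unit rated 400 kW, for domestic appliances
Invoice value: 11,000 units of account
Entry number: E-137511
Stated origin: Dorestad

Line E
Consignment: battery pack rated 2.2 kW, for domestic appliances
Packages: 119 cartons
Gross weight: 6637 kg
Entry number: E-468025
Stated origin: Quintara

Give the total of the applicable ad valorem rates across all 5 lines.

Line A: battery pack → XIV.1; rated 2.2 kW → XIV.1.1; for motor vehicles → XIV.1.1.2. Scheduled 26%. Yelstadt agreement on XIV.1: CTH not met; Yelstadt agreement on XIV.2: XIV.1.1.2 not covered. → 26%.
Line B: switchgear unit → XIV.2; rated 120 W → XIV.2.3; for motor vehicles → XIV.2.3.2. Scheduled 21%. Lindmar agreement on XIV.2.3.2: not wholly obtained. → 21%.
Line C: switchgear unit → XIV.2; rated 120 W → XIV.2.3; for domestic appliances → XIV.2.3.3. Scheduled 18%. Yelstadt agreement on XIV.1: XIV.2.3.3 not covered; Yelstadt agreement on XIV.2: RVC ≥ 40% → 17% available; preferential 17%. → 17%.
Line D: switchgear unit → XIV.2; rated 400 kW → XIV.2.1; for domestic appliances → XIV.2.1.2. Scheduled 35%. quota on XIV.2.1.2 exhausted → over-quota 54%. → 54%.
Line E: battery pack → XIV.1; rated 2.2 kW → XIV.1.1; for domestic appliances → XIV.1.1.3. Scheduled 22%. quota on XIV.1.1.3 exhausted → over-quota 34%. → 34%.
Sum: 26% + 21% + 17% + 54% + 34% = 152%.

152%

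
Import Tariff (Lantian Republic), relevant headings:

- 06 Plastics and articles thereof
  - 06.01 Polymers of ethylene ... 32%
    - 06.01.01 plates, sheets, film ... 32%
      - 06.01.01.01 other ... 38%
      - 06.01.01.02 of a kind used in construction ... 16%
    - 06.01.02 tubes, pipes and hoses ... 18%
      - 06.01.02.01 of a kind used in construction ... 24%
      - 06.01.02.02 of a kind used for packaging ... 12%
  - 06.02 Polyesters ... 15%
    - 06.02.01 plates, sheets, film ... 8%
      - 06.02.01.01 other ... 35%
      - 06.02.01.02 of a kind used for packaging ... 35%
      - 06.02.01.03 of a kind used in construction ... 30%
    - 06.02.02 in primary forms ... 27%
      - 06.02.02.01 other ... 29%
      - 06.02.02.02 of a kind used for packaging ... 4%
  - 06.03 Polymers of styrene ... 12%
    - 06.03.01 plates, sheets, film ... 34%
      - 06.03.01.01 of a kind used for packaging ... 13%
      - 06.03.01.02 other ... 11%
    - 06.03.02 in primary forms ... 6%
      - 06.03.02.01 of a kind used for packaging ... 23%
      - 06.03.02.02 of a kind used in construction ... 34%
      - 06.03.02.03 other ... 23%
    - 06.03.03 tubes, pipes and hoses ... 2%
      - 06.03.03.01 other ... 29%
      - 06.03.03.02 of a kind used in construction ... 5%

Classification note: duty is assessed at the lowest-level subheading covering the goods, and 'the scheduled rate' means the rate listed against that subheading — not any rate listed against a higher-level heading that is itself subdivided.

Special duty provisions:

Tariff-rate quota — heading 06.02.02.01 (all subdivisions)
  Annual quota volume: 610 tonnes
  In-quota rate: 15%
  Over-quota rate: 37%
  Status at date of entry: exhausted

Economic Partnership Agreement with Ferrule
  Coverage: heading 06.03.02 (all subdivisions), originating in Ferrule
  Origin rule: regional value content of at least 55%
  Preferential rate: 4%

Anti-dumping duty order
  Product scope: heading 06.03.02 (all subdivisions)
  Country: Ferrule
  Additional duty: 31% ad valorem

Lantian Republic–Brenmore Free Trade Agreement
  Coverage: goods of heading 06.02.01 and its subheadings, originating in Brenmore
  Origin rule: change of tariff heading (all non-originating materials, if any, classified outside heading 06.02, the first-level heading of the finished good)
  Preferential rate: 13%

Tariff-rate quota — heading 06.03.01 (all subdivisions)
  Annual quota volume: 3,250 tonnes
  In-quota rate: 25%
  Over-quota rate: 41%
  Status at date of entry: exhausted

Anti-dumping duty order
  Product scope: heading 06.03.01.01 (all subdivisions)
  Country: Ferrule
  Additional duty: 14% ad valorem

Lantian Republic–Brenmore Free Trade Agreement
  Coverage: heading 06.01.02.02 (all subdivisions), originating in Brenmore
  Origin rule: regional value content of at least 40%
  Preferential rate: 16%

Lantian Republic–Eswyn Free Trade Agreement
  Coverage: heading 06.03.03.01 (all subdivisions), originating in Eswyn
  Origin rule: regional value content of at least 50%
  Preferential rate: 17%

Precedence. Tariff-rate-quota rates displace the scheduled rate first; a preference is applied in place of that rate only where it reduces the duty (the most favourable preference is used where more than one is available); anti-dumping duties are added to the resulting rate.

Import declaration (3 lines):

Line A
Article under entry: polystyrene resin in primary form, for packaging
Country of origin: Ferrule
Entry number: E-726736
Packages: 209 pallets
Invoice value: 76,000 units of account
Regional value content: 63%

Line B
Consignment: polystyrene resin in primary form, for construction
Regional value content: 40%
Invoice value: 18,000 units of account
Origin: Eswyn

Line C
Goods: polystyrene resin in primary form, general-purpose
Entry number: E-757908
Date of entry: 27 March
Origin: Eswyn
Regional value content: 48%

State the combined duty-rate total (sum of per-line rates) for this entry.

92%

Line A: polystyrene → 06.03; resin in primary form → 06.03.02; for packaging → 06.03.02.01. Scheduled 23%. Ferrule agreement on 06.03.02: RVC ≥ 55% → 4% available; preferential 4%; anti-dumping (Ferrule, 06.03.02): +31%; total 4% + 31% = 35%. → 35%.
Line B: polystyrene → 06.03; resin in primary form → 06.03.02; for construction → 06.03.02.02. Scheduled 34%. Eswyn agreement on 06.03.03.01: 06.03.02.02 not covered. → 34%.
Line C: polystyrene → 06.03; resin in primary form → 06.03.02; general-purpose → 06.03.02.03. Scheduled 23%. Eswyn agreement on 06.03.03.01: 06.03.02.03 not covered. → 23%.
Sum: 35% + 34% + 23% = 92%.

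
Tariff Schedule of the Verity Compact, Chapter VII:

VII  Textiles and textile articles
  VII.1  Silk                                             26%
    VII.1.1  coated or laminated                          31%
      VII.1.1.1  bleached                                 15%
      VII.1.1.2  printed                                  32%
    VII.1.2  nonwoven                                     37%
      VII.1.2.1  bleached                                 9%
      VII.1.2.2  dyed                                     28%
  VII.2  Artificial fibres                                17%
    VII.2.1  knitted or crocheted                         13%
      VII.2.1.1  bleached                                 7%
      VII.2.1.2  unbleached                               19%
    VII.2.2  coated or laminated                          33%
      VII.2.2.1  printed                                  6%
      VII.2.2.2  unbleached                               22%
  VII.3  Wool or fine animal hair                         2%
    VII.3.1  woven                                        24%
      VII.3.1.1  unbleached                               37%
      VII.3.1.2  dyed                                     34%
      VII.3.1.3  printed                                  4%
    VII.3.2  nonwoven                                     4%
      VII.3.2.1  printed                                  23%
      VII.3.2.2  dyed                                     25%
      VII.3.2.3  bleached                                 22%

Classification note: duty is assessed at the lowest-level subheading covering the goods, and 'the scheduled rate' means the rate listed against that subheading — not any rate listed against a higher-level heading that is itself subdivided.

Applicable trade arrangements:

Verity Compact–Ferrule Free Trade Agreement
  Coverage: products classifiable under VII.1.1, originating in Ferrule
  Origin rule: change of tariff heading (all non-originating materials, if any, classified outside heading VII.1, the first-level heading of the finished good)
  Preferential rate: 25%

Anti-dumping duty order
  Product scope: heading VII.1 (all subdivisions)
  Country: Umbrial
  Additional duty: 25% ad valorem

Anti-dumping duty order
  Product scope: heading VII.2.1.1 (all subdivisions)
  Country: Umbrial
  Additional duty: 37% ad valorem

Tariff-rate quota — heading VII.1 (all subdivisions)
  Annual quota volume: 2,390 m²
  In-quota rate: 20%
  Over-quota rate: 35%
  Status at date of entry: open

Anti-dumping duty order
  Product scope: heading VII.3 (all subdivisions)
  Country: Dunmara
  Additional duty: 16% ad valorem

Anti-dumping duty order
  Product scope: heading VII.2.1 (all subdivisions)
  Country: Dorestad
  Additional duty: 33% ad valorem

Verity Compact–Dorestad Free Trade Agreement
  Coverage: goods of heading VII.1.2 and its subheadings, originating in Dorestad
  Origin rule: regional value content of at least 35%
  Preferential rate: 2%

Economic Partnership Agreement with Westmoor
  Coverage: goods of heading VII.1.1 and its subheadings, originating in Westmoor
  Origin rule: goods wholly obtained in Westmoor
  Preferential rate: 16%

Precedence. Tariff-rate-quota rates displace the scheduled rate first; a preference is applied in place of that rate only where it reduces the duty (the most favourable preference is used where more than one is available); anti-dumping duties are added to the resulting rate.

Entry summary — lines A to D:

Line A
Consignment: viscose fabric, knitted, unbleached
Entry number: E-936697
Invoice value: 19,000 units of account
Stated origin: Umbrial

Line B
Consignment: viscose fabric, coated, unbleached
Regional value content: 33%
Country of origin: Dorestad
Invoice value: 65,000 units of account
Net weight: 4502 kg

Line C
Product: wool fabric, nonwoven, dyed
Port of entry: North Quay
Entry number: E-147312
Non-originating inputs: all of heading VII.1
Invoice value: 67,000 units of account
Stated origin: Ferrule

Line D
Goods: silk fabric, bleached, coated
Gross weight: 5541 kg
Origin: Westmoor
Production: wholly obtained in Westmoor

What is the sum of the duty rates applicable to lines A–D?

Line A: viscose → VII.2; knitted → VII.2.1; unbleached → VII.2.1.2. Scheduled 19%. No special measure applies. → 19%.
Line B: viscose → VII.2; coated → VII.2.2; unbleached → VII.2.2.2. Scheduled 22%. Dorestad agreement on VII.1.2: VII.2.2.2 not covered. → 22%.
Line C: wool → VII.3; nonwoven → VII.3.2; dyed → VII.3.2.2. Scheduled 25%. Ferrule agreement on VII.1.1: VII.3.2.2 not covered. → 25%.
Line D: silk → VII.1; coated → VII.1.1; bleached → VII.1.1.1. Scheduled 15%. quota on VII.1 open → in-quota 20%; Westmoor agreement on VII.1.1: wholly obtained → 16% available; preferential 16%. → 16%.
Sum: 19% + 22% + 25% + 16% = 82%.

82%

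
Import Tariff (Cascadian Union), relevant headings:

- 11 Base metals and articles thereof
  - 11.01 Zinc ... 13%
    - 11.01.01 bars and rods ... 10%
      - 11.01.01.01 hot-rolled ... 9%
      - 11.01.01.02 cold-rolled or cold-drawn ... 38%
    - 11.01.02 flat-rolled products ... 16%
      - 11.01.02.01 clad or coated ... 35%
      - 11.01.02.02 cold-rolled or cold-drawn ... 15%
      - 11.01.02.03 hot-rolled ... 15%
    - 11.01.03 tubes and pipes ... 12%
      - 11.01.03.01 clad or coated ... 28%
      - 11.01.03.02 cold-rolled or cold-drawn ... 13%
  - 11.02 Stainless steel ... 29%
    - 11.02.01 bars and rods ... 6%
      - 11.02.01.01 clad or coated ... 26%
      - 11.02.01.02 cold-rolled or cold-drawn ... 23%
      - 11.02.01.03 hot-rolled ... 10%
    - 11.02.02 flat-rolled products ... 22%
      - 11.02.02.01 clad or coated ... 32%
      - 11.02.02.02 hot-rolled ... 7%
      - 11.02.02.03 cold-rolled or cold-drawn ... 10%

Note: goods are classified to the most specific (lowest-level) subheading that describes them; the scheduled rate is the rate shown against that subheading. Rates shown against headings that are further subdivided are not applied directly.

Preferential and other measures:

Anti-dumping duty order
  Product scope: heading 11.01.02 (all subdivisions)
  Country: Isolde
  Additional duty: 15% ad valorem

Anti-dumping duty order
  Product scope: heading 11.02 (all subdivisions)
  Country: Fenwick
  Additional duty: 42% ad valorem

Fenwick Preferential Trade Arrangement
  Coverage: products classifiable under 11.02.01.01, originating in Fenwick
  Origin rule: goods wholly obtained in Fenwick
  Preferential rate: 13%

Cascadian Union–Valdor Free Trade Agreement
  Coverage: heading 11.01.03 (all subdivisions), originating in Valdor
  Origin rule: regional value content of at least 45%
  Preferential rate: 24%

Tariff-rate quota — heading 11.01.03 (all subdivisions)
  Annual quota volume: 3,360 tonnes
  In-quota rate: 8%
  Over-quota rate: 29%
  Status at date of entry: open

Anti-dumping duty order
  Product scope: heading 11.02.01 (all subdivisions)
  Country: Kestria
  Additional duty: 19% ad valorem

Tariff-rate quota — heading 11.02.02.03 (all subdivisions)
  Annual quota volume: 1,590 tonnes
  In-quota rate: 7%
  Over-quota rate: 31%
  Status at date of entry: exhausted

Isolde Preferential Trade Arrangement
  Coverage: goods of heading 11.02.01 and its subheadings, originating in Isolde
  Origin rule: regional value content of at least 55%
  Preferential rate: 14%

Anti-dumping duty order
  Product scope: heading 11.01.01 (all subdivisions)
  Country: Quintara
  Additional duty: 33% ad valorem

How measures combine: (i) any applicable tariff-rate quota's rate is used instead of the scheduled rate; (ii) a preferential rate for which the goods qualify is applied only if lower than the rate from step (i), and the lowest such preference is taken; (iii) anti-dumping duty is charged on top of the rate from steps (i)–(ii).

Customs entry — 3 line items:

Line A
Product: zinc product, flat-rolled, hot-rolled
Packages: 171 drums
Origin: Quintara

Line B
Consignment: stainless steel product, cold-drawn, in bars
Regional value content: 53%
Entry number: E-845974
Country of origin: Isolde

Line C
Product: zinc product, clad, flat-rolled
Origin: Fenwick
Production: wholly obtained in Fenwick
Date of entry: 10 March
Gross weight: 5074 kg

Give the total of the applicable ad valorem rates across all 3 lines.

Line A: zinc → 11.01; flat-rolled → 11.01.02; hot-rolled → 11.01.02.03. Scheduled 15%. No special measure applies. → 15%.
Line B: stainless steel → 11.02; in bars → 11.02.01; cold-drawn → 11.02.01.02. Scheduled 23%. Isolde agreement on 11.02.01: RVC < 55%. → 23%.
Line C: zinc → 11.01; flat-rolled → 11.01.02; clad → 11.01.02.01. Scheduled 35%. Fenwick agreement on 11.02.01.01: 11.01.02.01 not covered. → 35%.
Sum: 15% + 23% + 35% = 73%.

73%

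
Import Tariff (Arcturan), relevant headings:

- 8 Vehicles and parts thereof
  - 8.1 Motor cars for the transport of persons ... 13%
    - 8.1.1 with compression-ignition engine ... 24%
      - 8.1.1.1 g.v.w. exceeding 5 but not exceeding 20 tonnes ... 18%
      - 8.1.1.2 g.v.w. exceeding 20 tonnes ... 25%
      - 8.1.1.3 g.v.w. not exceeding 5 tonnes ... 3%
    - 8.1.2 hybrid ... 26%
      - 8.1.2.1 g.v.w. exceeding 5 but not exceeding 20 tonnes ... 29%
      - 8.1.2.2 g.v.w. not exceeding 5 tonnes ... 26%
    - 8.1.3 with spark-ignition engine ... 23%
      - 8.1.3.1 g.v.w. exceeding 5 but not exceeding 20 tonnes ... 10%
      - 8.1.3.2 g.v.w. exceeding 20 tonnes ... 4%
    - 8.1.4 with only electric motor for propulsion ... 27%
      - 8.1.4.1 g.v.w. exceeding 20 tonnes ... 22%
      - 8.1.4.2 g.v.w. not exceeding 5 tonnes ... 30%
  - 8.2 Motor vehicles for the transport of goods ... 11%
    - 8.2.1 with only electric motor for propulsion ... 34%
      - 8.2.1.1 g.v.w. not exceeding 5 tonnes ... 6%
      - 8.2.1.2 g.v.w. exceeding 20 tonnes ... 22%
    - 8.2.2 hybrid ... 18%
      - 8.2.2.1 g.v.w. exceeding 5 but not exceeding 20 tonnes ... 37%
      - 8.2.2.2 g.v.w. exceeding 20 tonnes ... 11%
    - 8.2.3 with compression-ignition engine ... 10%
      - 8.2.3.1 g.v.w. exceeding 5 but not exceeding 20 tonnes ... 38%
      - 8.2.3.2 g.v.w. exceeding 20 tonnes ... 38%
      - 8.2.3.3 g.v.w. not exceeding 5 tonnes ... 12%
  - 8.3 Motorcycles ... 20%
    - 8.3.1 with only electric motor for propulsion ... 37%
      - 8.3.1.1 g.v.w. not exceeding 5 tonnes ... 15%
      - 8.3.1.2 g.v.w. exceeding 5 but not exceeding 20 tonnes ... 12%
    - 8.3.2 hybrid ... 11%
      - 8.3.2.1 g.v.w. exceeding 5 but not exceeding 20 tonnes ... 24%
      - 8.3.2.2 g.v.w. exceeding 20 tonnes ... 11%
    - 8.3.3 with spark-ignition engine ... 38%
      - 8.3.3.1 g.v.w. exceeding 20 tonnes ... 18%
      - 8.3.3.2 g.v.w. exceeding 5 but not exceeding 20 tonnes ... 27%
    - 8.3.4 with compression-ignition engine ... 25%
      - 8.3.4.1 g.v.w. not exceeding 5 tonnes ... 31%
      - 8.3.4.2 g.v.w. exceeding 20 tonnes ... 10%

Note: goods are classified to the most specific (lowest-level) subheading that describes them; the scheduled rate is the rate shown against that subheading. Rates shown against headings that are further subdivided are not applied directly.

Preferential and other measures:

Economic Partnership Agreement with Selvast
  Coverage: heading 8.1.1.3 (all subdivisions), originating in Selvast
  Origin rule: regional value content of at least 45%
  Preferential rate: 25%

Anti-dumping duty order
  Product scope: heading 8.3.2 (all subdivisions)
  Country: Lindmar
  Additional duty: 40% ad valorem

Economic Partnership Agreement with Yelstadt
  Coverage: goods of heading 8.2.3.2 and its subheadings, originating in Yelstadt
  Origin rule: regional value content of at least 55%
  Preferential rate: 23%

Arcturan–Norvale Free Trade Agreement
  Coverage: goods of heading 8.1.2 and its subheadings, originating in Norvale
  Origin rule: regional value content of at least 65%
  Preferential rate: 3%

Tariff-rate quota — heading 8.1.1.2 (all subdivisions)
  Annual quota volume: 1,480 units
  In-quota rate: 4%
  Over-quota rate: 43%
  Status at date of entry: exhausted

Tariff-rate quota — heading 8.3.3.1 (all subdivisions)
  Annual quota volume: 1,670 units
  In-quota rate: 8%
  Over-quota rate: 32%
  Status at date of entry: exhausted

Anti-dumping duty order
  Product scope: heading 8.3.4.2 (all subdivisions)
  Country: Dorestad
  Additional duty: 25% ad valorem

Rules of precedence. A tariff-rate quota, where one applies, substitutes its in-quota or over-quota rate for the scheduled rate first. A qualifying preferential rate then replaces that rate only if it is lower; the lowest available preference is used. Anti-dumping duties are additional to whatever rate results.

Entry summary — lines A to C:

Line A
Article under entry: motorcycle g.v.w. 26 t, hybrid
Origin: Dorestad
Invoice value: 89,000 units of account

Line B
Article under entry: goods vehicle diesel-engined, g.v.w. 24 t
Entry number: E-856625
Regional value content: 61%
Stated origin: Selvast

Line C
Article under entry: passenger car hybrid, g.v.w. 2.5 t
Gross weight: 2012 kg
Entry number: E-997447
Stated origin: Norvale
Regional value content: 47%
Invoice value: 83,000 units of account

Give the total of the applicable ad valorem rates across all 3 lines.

75%

Line A: motorcycle → 8.3; hybrid → 8.3.2; g.v.w. 26 t → 8.3.2.2. Scheduled 11%. No special measure applies. → 11%.
Line B: goods vehicle → 8.2; diesel-engined → 8.2.3; g.v.w. 24 t → 8.2.3.2. Scheduled 38%. Selvast agreement on 8.1.1.3: 8.2.3.2 not covered. → 38%.
Line C: passenger car → 8.1; hybrid → 8.1.2; g.v.w. 2.5 t → 8.1.2.2. Scheduled 26%. Norvale agreement on 8.1.2: RVC < 65%. → 26%.
Sum: 11% + 38% + 26% = 75%.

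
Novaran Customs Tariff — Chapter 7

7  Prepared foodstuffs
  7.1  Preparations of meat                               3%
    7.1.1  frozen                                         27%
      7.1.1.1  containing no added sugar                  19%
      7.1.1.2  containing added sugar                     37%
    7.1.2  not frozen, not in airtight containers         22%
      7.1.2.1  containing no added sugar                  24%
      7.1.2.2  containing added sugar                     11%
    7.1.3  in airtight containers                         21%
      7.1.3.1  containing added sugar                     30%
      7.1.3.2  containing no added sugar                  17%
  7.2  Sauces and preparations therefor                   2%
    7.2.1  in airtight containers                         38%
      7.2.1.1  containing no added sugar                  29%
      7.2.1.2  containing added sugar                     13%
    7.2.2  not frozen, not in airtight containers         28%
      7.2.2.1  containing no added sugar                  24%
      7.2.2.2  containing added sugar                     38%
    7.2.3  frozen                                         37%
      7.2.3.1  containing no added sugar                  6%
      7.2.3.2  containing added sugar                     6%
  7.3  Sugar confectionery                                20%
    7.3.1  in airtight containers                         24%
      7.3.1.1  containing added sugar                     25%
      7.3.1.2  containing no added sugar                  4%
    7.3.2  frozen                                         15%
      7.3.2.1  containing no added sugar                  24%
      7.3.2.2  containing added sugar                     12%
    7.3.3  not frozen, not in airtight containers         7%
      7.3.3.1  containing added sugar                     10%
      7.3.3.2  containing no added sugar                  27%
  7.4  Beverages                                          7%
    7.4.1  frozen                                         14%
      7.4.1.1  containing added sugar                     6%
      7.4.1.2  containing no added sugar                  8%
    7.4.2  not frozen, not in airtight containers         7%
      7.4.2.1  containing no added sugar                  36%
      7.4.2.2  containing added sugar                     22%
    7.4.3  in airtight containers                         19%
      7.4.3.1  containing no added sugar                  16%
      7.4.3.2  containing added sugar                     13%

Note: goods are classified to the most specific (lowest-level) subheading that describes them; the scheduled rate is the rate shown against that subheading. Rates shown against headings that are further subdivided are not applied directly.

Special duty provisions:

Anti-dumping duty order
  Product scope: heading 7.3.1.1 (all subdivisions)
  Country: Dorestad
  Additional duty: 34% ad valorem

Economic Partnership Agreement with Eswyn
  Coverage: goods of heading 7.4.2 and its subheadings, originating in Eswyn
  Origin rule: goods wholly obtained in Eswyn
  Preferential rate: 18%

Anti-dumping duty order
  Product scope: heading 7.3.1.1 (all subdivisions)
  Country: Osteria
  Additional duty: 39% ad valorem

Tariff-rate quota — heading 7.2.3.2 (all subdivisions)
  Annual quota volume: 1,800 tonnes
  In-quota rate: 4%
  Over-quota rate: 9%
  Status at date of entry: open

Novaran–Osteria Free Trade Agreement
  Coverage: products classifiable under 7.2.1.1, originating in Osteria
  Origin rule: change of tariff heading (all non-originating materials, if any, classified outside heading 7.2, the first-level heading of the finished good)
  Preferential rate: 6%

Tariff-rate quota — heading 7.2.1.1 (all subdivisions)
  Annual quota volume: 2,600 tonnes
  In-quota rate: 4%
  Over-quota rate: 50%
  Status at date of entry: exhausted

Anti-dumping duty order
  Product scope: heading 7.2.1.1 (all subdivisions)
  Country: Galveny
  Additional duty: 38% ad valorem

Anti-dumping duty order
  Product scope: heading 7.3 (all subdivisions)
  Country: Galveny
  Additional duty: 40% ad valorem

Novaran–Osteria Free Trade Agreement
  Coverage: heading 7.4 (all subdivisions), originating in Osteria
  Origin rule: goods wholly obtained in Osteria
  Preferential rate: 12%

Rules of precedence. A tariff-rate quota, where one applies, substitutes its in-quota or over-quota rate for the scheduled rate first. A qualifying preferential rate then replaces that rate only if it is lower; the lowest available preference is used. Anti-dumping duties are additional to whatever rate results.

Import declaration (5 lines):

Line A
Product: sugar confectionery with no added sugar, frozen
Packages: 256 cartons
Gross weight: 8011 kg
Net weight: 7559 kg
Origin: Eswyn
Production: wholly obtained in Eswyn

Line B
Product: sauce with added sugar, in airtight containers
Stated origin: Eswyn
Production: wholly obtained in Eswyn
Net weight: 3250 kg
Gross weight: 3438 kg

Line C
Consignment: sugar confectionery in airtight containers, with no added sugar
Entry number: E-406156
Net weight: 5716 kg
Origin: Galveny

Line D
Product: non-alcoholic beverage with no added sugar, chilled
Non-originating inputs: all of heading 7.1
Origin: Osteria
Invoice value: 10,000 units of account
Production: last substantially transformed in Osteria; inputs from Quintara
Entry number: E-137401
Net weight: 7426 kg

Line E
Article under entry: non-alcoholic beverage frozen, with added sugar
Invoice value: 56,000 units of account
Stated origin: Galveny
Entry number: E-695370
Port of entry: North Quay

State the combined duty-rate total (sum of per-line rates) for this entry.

123%

Line A: sugar confectionery → 7.3; frozen → 7.3.2; with no added sugar → 7.3.2.1. Scheduled 24%. Eswyn agreement on 7.4.2: 7.3.2.1 not covered. → 24%.
Line B: sauce → 7.2; in airtight containers → 7.2.1; with added sugar → 7.2.1.2. Scheduled 13%. Eswyn agreement on 7.4.2: 7.2.1.2 not covered. → 13%.
Line C: sugar confectionery → 7.3; in airtight containers → 7.3.1; with no added sugar → 7.3.1.2. Scheduled 4%. anti-dumping (Galveny, 7.3): +40%; total 4% + 40% = 44%. → 44%.
Line D: non-alcoholic beverage → 7.4; chilled → 7.4.2; with no added sugar → 7.4.2.1. Scheduled 36%. Osteria agreement on 7.2.1.1: 7.4.2.1 not covered; Osteria agreement on 7.4: not wholly obtained. → 36%.
Line E: non-alcoholic beverage → 7.4; frozen → 7.4.1; with added sugar → 7.4.1.1. Scheduled 6%. No special measure applies. → 6%.
Sum: 24% + 13% + 44% + 36% + 6% = 123%.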